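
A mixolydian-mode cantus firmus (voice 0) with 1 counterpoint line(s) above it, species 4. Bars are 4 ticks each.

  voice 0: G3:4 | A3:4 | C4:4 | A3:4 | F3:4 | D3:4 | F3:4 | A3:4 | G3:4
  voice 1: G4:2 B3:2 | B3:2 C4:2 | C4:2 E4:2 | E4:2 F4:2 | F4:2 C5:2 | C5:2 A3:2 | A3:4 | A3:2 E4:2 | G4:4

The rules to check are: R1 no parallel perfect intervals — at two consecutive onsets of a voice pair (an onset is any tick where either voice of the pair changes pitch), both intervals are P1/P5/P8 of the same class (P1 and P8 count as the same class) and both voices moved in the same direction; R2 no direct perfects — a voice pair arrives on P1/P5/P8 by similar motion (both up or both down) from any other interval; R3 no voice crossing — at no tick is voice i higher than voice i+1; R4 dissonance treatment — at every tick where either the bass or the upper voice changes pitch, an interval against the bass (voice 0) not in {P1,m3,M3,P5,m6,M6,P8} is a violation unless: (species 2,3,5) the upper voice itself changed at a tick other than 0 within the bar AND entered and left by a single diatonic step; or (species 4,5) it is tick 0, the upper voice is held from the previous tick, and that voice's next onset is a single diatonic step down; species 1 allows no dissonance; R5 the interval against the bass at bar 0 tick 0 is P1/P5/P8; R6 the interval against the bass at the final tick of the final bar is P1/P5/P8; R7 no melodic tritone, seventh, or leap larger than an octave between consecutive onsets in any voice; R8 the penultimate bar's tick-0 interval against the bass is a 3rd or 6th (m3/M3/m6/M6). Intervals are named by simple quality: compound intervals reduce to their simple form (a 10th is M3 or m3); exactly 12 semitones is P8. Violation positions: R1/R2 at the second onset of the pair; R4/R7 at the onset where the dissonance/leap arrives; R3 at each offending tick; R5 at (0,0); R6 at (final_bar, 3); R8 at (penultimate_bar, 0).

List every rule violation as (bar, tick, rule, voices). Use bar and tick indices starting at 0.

(1, 0, R4, (0, 1))
(5, 0, R4, (0, 1))
(5, 2, R7, (1,))
(7, 0, R8, (0, 1))

bar 0: v0=G3 v1=G4 downbeat P8
bar 1: v0=A3 v1=B3 downbeat M2
bar 2: v0=C4 v1=C4 downbeat P1
bar 3: v0=A3 v1=E4 downbeat P5
bar 4: v0=F3 v1=F4 downbeat P8
bar 5: v0=D3 v1=C5 downbeat m7
bar 6: v0=F3 v1=A3 downbeat M3
bar 7: v0=A3 v1=A3 downbeat P1
bar 8: v0=G3 v1=G4 downbeat P8
  -> R4 @ bar 1 tick 0 v(0, 1): A3/B3 M2 untreated
  -> R4 @ bar 5 tick 0 v(0, 1): D3/C5 m7 untreated
  -> R7 @ bar 5 tick 2 v(1,): C5->A3 leap 15st
  -> R8 @ bar 7 tick 0 v(0, 1): penult P1 not 3rd/6th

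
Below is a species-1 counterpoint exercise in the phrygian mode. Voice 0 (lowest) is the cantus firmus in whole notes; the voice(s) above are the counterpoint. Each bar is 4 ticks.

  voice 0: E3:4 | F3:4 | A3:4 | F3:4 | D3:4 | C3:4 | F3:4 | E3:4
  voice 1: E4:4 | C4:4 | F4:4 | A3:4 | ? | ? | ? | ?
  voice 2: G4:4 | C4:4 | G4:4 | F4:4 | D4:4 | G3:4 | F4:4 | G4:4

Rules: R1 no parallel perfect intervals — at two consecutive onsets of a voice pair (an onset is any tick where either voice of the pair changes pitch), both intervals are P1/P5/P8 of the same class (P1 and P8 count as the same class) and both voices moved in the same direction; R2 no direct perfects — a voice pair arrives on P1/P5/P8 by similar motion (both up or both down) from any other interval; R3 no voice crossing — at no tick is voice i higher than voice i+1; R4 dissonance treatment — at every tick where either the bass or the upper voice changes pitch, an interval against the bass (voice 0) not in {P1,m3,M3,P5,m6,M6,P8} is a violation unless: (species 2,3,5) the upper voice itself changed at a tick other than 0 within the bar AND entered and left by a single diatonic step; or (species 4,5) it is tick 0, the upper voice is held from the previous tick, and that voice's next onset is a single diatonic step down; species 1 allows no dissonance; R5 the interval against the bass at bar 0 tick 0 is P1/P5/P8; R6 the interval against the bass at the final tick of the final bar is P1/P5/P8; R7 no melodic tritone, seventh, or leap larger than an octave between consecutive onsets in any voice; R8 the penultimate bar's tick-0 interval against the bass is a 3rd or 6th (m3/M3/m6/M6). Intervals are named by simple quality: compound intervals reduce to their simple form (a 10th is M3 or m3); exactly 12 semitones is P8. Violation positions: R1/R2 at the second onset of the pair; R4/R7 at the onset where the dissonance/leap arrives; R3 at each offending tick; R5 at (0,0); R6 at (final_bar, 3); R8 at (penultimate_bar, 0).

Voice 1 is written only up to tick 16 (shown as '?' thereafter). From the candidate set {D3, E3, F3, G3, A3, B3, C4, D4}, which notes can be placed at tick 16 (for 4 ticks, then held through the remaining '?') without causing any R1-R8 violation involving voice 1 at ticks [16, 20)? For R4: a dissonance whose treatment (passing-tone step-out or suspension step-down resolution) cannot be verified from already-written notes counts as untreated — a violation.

{A3, B3, D4, F3}

D3: violates R2
E3: violates R4
F3: legal
G3: violates R2,R4
A3: legal
B3: legal
C4: violates R4
D4: legal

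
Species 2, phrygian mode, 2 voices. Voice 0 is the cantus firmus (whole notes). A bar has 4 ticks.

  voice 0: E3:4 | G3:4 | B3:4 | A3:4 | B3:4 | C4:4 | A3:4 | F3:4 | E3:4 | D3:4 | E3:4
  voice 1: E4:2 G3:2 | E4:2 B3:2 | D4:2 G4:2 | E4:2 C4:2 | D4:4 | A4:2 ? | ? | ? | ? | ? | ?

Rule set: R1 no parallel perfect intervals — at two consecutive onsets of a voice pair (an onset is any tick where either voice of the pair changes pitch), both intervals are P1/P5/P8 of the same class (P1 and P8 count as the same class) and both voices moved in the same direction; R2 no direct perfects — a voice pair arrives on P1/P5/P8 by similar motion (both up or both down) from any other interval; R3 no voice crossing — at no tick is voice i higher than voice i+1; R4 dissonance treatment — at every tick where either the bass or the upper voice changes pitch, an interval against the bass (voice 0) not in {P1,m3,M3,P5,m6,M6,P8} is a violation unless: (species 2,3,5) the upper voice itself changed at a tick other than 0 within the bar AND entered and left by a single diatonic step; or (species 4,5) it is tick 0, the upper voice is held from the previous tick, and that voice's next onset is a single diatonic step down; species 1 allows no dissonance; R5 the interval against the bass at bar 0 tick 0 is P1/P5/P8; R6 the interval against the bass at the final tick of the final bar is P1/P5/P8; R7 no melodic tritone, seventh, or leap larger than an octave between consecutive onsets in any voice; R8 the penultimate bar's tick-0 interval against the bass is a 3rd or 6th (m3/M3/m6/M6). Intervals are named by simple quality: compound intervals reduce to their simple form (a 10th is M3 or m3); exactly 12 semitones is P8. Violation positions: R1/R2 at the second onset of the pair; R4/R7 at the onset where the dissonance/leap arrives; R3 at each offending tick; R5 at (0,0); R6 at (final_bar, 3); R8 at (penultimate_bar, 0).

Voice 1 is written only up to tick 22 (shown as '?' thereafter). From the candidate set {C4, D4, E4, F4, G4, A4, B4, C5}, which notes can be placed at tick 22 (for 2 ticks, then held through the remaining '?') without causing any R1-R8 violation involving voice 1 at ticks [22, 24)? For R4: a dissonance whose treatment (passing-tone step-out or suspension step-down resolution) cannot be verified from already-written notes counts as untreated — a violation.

C4: legal
D4: violates R4
E4: legal
F4: violates R4
G4: legal
A4: legal
B4: violates R4
C5: legal

{A4, C4, C5, E4, G4}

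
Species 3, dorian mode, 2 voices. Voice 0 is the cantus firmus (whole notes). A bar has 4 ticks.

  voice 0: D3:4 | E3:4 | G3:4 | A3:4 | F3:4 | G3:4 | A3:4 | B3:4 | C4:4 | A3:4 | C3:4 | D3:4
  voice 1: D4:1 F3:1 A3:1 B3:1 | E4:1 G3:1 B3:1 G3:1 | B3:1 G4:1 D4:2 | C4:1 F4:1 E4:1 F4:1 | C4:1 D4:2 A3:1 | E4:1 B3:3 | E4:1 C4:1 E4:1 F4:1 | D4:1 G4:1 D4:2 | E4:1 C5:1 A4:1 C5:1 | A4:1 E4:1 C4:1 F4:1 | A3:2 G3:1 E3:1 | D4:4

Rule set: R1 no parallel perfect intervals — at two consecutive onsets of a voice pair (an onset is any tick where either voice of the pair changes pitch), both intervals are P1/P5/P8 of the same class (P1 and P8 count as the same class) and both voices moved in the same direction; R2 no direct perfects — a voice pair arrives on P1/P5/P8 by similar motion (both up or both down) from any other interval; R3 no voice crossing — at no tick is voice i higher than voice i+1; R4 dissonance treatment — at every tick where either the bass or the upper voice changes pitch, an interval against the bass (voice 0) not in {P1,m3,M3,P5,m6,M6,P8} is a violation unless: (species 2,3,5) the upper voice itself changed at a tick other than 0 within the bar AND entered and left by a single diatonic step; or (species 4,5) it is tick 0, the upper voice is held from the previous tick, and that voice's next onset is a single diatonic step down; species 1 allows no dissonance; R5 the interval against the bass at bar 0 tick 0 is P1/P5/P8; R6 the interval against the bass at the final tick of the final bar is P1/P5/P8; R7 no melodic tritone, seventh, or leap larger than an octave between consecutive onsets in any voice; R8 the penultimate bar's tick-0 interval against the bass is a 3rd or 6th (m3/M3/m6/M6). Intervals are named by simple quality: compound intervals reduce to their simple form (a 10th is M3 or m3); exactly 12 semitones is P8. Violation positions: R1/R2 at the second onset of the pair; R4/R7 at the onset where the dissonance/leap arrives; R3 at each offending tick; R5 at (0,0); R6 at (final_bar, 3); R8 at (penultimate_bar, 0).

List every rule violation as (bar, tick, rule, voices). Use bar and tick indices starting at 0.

bar 0: v0=D3 v1=D4 downbeat P8
bar 1: v0=E3 v1=E4 downbeat P8
bar 2: v0=G3 v1=B3 downbeat M3
bar 3: v0=A3 v1=C4 downbeat m3
bar 4: v0=F3 v1=C4 downbeat P5
bar 5: v0=G3 v1=E4 downbeat M6
bar 6: v0=A3 v1=E4 downbeat P5
bar 7: v0=B3 v1=D4 downbeat m3
bar 8: v0=C4 v1=E4 downbeat M3
bar 9: v0=A3 v1=A4 downbeat P8
bar 10: v0=C3 v1=A3 downbeat M6
bar 11: v0=D3 v1=D4 downbeat P8
  -> R2 @ bar 1 tick 0 v(0, 1): D3/B3 M6 -> E3/E4 P8 similar
  -> R2 @ bar 4 tick 0 v(0, 1): A3/F4 m6 -> F3/C4 P5 similar
  -> R2 @ bar 6 tick 0 v(0, 1): G3/B3 M3 -> A3/E4 P5 similar
  -> R1 @ bar 9 tick 0 v(0, 1): C4/C5 P8 -> A3/A4 P8 similar
  -> R2 @ bar 11 tick 0 v(0, 1): C3/E3 M3 -> D3/D4 P8 similar
  -> R7 @ bar 11 tick 0 v(1,): E3->D4 leap 10st

(1, 0, R2, (0, 1))
(4, 0, R2, (0, 1))
(6, 0, R2, (0, 1))
(9, 0, R1, (0, 1))
(11, 0, R2, (0, 1))
(11, 0, R7, (1,))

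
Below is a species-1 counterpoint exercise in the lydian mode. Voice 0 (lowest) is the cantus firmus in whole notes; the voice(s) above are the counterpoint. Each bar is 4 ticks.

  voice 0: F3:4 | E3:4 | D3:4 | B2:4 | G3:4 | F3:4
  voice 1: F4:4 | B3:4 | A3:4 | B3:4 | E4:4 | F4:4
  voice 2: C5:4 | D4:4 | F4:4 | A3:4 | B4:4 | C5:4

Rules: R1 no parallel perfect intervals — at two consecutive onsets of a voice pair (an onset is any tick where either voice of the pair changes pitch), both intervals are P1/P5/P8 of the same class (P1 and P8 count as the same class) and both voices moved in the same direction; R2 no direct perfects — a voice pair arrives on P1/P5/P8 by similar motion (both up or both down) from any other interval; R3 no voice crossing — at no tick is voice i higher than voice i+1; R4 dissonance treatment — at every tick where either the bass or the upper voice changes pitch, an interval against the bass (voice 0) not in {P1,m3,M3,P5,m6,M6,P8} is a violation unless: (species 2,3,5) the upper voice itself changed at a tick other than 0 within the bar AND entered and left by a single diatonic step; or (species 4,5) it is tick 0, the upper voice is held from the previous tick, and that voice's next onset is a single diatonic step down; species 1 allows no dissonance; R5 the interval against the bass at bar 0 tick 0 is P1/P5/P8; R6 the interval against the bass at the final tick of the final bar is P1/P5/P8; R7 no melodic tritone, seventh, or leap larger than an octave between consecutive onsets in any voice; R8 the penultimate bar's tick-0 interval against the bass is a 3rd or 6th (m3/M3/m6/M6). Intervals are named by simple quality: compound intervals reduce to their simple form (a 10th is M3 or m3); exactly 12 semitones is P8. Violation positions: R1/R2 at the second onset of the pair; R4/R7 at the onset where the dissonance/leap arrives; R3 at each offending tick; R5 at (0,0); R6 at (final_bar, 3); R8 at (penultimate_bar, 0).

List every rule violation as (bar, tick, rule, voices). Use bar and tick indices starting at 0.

bar 0: v0=F3 v1=F4 v2=C5 downbeat P5
bar 1: v0=E3 v1=B3 v2=D4 downbeat m7
bar 2: v0=D3 v1=A3 v2=F4 downbeat m3
bar 3: v0=B2 v1=B3 v2=A3 downbeat m7
bar 4: v0=G3 v1=E4 v2=B4 downbeat M3
bar 5: v0=F3 v1=F4 v2=C5 downbeat P5
  -> R2 @ bar 1 tick 0 v(0, 1): F3/F4 P8 -> E3/B3 P5 similar
  -> R4 @ bar 1 tick 0 v(0, 2): E3/D4 m7 untreated
  -> R7 @ bar 1 tick 0 v(1,): F4->B3 leap 6st
  -> R7 @ bar 1 tick 0 v(2,): C5->D4 leap 10st
  -> R1 @ bar 2 tick 0 v(0, 1): E3/B3 P5 -> D3/A3 P5 similar
  -> R3 @ bar 3 tick 0 v(1, 2): B3 above A3
  -> R4 @ bar 3 tick 0 v(0, 2): B2/A3 m7 untreated
  -> R3 @ bar 3 tick 1 v(1, 2): B3 above A3
  -> R3 @ bar 3 tick 2 v(1, 2): B3 above A3
  -> R3 @ bar 3 tick 3 v(1, 2): B3 above A3
  -> R2 @ bar 4 tick 0 v(1, 2): B3/A3 M2 -> E4/B4 P5 similar
  -> R7 @ bar 4 tick 0 v(2,): A3->B4 leap 14st
  -> R1 @ bar 5 tick 0 v(1, 2): E4/B4 P5 -> F4/C5 P5 similar

(1, 0, R2, (0, 1))
(1, 0, R4, (0, 2))
(1, 0, R7, (1,))
(1, 0, R7, (2,))
(2, 0, R1, (0, 1))
(3, 0, R3, (1, 2))
(3, 0, R4, (0, 2))
(3, 1, R3, (1, 2))
(3, 2, R3, (1, 2))
(3, 3, R3, (1, 2))
(4, 0, R2, (1, 2))
(4, 0, R7, (2,))
(5, 0, R1, (1, 2))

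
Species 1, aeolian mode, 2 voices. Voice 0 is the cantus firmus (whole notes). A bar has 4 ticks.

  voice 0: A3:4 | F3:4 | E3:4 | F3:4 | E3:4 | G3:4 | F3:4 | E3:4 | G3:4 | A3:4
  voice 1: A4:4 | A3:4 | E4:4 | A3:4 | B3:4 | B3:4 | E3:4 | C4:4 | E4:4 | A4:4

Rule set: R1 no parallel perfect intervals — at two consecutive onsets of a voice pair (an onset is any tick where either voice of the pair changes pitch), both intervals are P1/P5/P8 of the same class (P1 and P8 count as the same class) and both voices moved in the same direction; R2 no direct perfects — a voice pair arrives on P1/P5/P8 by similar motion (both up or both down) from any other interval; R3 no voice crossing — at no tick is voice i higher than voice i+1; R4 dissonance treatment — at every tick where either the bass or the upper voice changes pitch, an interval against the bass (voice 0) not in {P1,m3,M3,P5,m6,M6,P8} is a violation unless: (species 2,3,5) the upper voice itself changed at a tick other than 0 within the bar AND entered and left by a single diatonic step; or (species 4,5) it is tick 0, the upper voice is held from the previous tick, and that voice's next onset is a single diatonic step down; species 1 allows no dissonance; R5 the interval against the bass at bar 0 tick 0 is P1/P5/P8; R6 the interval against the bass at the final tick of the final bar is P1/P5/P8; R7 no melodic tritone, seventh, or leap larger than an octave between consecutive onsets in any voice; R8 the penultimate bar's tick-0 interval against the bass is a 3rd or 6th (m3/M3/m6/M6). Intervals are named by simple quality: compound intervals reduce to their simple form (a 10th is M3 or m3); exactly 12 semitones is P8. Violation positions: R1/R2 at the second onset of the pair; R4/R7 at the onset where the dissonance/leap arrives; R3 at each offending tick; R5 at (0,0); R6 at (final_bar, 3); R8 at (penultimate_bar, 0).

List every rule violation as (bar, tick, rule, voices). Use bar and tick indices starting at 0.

bar 0: v0=A3 v1=A4 downbeat P8
bar 1: v0=F3 v1=A3 downbeat M3
bar 2: v0=E3 v1=E4 downbeat P8
bar 3: v0=F3 v1=A3 downbeat M3
bar 4: v0=E3 v1=B3 downbeat P5
bar 5: v0=G3 v1=B3 downbeat M3
bar 6: v0=F3 v1=E3 downbeat m2
bar 7: v0=E3 v1=C4 downbeat m6
bar 8: v0=G3 v1=E4 downbeat M6
bar 9: v0=A3 v1=A4 downbeat P8
  -> R3 @ bar 6 tick 0 v(0, 1): F3 above E3
  -> R4 @ bar 6 tick 0 v(0, 1): F3/E3 m2 untreated
  -> R3 @ bar 6 tick 1 v(0, 1): F3 above E3
  -> R3 @ bar 6 tick 2 v(0, 1): F3 above E3
  -> R3 @ bar 6 tick 3 v(0, 1): F3 above E3
  -> R2 @ bar 9 tick 0 v(0, 1): G3/E4 M6 -> A3/A4 P8 similar

(6, 0, R3, (0, 1))
(6, 0, R4, (0, 1))
(6, 1, R3, (0, 1))
(6, 2, R3, (0, 1))
(6, 3, R3, (0, 1))
(9, 0, R2, (0, 1))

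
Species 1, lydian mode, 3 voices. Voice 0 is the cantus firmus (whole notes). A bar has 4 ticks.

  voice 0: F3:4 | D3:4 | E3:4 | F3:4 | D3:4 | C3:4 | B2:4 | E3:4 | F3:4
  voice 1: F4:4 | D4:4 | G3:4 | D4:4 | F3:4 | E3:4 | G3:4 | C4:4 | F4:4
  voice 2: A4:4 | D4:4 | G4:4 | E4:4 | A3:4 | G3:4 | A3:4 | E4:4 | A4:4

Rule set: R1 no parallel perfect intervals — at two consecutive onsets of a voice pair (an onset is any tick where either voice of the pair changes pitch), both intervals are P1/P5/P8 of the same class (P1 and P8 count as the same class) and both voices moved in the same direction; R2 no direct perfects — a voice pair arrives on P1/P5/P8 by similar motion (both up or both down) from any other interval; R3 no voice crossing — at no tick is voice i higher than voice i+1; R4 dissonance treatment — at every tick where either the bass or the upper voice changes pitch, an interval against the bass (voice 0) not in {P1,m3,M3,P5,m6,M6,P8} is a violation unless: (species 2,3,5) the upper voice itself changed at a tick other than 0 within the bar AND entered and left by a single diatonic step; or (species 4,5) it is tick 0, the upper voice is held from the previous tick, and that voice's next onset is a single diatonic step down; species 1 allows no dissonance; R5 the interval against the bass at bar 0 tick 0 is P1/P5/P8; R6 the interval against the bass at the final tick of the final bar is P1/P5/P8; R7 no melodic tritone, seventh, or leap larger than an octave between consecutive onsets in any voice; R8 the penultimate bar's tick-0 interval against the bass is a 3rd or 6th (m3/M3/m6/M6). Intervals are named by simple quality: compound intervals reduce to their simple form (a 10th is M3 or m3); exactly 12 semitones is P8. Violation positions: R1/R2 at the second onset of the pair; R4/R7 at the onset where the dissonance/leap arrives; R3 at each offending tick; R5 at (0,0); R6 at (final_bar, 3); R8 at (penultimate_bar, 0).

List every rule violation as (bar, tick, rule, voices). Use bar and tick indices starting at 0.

bar 0: v0=F3 v1=F4 v2=A4 downbeat M3
bar 1: v0=D3 v1=D4 v2=D4 downbeat P8
bar 2: v0=E3 v1=G3 v2=G4 downbeat m3
bar 3: v0=F3 v1=D4 v2=E4 downbeat M7
bar 4: v0=D3 v1=F3 v2=A3 downbeat P5
bar 5: v0=C3 v1=E3 v2=G3 downbeat P5
bar 6: v0=B2 v1=G3 v2=A3 downbeat m7
bar 7: v0=E3 v1=C4 v2=E4 downbeat P8
bar 8: v0=F3 v1=F4 v2=A4 downbeat M3
  -> R5 @ bar 0 tick 0 v(0, 2): opens on M3
  -> R1 @ bar 1 tick 0 v(0, 1): F3/F4 P8 -> D3/D4 P8 similar
  -> R2 @ bar 1 tick 0 v(0, 2): F3/A4 M3 -> D3/D4 P8 similar
  -> R2 @ bar 1 tick 0 v(1, 2): F4/A4 M3 -> D4/D4 P1 similar
  -> R4 @ bar 3 tick 0 v(0, 2): F3/E4 M7 untreated
  -> R2 @ bar 4 tick 0 v(0, 2): F3/E4 M7 -> D3/A3 P5 similar
  -> R1 @ bar 5 tick 0 v(0, 2): D3/A3 P5 -> C3/G3 P5 similar
  -> R4 @ bar 6 tick 0 v(0, 2): B2/A3 m7 untreated
  -> R2 @ bar 7 tick 0 v(0, 2): B2/A3 m7 -> E3/E4 P8 similar
  -> R8 @ bar 7 tick 0 v(0, 2): penult P8 not 3rd/6th
  -> R2 @ bar 8 tick 0 v(0, 1): E3/C4 m6 -> F3/F4 P8 similar
  -> R6 @ bar 8 tick 3 v(0, 2): closes on M3

(0, 0, R5, (0, 2))
(1, 0, R1, (0, 1))
(1, 0, R2, (0, 2))
(1, 0, R2, (1, 2))
(3, 0, R4, (0, 2))
(4, 0, R2, (0, 2))
(5, 0, R1, (0, 2))
(6, 0, R4, (0, 2))
(7, 0, R2, (0, 2))
(7, 0, R8, (0, 2))
(8, 0, R2, (0, 1))
(8, 3, R6, (0, 2))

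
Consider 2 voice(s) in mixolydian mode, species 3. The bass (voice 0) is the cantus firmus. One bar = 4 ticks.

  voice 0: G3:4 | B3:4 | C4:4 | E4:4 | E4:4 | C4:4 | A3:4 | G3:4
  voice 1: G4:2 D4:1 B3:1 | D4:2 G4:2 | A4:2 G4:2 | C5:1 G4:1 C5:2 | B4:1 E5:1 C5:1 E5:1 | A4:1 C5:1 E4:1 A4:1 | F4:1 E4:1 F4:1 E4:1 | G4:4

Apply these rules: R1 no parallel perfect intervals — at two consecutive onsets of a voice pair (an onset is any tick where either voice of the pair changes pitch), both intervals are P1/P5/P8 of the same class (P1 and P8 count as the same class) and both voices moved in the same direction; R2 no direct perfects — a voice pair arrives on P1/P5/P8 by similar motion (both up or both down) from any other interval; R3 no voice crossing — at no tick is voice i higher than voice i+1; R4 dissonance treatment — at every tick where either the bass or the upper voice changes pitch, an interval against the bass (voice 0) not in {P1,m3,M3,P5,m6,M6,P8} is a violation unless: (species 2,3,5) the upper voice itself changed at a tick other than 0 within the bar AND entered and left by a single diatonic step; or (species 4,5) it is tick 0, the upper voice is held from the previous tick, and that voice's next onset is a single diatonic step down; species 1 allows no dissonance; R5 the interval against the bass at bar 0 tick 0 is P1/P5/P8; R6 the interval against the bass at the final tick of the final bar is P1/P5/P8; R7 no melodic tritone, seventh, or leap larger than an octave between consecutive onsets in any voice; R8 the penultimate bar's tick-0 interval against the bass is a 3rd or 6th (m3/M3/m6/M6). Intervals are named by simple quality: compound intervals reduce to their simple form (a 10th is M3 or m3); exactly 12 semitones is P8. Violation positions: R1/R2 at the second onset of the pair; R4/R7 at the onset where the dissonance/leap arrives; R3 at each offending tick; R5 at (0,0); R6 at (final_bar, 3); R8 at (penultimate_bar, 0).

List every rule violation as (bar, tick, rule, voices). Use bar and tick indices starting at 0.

No violations across 8 bars (G3..G3 vs G4..G4).

bar 0: v0=G3 v1=G4 downbeat P8
bar 1: v0=B3 v1=D4 downbeat m3
bar 2: v0=C4 v1=A4 downbeat M6
bar 3: v0=E4 v1=C5 downbeat m6
bar 4: v0=E4 v1=B4 downbeat P5
bar 5: v0=C4 v1=A4 downbeat M6
bar 6: v0=A3 v1=F4 downbeat m6
bar 7: v0=G3 v1=G4 downbeat P8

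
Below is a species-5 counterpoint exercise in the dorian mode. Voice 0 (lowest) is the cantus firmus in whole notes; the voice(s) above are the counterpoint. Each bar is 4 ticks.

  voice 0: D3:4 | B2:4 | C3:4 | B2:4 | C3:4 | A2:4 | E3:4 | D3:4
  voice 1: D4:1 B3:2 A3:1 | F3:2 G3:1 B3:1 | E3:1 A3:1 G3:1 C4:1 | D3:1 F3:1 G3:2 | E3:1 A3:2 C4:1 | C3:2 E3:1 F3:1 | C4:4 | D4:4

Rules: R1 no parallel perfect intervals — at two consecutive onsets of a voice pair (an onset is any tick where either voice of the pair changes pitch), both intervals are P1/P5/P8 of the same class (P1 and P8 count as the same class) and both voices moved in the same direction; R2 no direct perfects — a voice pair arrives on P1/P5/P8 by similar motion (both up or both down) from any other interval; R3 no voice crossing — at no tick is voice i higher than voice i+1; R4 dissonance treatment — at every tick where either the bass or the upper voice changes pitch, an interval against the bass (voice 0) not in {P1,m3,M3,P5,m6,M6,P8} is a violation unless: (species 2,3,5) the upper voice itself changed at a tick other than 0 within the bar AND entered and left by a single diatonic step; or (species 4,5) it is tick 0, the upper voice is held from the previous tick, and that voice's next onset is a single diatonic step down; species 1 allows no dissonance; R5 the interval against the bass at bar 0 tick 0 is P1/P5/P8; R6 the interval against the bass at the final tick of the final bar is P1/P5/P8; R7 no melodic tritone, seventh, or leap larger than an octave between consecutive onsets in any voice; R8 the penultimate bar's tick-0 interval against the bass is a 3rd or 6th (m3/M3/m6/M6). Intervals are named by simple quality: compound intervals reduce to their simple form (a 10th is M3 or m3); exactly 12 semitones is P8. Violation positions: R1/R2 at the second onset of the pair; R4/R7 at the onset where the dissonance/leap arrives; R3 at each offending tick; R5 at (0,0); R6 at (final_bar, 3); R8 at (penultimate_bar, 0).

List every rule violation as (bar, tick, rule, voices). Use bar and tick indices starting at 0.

(1, 0, R4, (0, 1))
(3, 0, R7, (1,))
(3, 1, R4, (0, 1))

bar 0: v0=D3 v1=D4 downbeat P8
bar 1: v0=B2 v1=F3 downbeat TT
bar 2: v0=C3 v1=E3 downbeat M3
bar 3: v0=B2 v1=D3 downbeat m3
bar 4: v0=C3 v1=E3 downbeat M3
bar 5: v0=A2 v1=C3 downbeat m3
bar 6: v0=E3 v1=C4 downbeat m6
bar 7: v0=D3 v1=D4 downbeat P8
  -> R4 @ bar 1 tick 0 v(0, 1): B2/F3 TT untreated
  -> R7 @ bar 3 tick 0 v(1,): C4->D3 leap 10st
  -> R4 @ bar 3 tick 1 v(0, 1): B2/F3 TT untreated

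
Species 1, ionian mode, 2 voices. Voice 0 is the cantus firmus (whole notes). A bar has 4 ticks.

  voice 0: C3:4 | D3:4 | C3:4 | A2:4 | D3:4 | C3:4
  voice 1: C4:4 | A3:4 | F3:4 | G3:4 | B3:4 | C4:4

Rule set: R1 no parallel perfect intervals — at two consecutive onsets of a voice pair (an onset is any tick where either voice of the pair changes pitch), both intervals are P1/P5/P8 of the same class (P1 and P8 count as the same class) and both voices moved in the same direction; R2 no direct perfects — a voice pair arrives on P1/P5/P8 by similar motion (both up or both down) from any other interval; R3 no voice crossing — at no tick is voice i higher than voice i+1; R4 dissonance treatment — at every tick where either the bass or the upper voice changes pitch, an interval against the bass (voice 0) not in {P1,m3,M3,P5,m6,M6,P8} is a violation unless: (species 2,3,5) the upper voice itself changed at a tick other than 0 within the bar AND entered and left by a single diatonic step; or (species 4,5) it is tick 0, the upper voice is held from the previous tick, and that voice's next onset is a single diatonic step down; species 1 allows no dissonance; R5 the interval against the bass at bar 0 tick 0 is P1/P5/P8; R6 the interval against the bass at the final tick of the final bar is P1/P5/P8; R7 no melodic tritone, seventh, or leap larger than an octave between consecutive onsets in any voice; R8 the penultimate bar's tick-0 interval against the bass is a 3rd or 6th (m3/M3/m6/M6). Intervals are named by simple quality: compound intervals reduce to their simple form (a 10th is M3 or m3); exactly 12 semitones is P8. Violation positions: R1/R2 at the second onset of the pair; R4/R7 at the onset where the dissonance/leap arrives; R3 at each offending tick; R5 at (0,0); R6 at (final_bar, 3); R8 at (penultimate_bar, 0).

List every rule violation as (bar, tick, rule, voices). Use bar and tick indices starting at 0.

(2, 0, R4, (0, 1))
(3, 0, R4, (0, 1))

bar 0: v0=C3 v1=C4 downbeat P8
bar 1: v0=D3 v1=A3 downbeat P5
bar 2: v0=C3 v1=F3 downbeat P4
bar 3: v0=A2 v1=G3 downbeat m7
bar 4: v0=D3 v1=B3 downbeat M6
bar 5: v0=C3 v1=C4 downbeat P8
  -> R4 @ bar 2 tick 0 v(0, 1): C3/F3 P4 untreated
  -> R4 @ bar 3 tick 0 v(0, 1): A2/G3 m7 untreated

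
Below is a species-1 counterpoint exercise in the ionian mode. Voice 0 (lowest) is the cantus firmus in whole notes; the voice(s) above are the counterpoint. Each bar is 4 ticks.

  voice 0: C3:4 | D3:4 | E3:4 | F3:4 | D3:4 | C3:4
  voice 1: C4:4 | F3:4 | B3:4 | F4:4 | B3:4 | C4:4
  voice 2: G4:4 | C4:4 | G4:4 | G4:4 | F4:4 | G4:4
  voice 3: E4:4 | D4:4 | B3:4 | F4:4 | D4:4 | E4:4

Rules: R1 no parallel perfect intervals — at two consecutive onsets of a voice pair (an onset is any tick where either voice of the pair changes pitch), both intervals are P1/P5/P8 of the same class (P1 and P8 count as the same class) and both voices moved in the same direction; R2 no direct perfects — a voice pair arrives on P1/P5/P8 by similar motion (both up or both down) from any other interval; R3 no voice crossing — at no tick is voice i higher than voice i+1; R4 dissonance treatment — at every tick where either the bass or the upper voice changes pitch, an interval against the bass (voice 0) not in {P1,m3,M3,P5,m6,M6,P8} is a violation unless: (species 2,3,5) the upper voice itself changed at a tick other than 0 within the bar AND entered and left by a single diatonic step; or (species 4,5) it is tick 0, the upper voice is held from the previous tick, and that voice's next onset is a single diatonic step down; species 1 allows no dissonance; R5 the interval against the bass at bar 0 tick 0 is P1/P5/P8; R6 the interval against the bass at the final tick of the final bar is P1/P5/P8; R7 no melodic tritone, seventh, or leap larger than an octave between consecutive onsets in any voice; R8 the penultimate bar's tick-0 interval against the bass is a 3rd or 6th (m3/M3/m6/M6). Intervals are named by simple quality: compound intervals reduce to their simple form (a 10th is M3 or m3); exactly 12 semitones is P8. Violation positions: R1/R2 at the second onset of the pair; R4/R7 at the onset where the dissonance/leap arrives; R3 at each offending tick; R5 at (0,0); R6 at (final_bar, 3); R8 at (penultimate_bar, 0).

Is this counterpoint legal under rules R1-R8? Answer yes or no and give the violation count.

bar 0: v0=C3 v1=C4 v2=G4 v3=E4 (M3)
bar 1: v0=D3 v1=F3 v2=C4 v3=D4 (P8)
bar 2: v0=E3 v1=B3 v2=G4 v3=B3 (P5)
bar 3: v0=F3 v1=F4 v2=G4 v3=F4 (P8)
bar 4: v0=D3 v1=B3 v2=F4 v3=D4 (P8)
bar 5: v0=C3 v1=C4 v2=G4 v3=E4 (M3)
  R3 @ bar0.0: G4 above E4
  R5 @ bar0.0: opens on M3
  R3 @ bar0.1: G4 above E4
  R3 @ bar0.2: G4 above E4
  R3 @ bar0.3: G4 above E4
  R1 @ bar1.0: C4/G4 P5 -> F3/C4 P5 similar
  R4 @ bar1.0: D3/C4 m7 untreated
  R2 @ bar2.0: D3/F3 m3 -> E3/B3 P5 similar
  R3 @ bar2.0: G4 above B3
  R7 @ bar2.0: F3->B3 leap 6st
  R3 @ bar2.1: G4 above B3
  R3 @ bar2.2: G4 above B3
  R3 @ bar2.3: G4 above B3
  R1 @ bar3.0: B3/B3 P1 -> F4/F4 P1 similar
  R2 @ bar3.0: E3/B3 P5 -> F3/F4 P8 similar
  R2 @ bar3.0: E3/B3 P5 -> F3/F4 P8 similar
  R3 @ bar3.0: G4 above F4
  R4 @ bar3.0: F3/G4 M2 untreated
  R7 @ bar3.0: B3->F4 leap 6st
  R7 @ bar3.0: B3->F4 leap 6st
  R3 @ bar3.1: G4 above F4
  R3 @ bar3.2: G4 above F4
  R3 @ bar3.3: G4 above F4
  R1 @ bar4.0: F3/F4 P8 -> D3/D4 P8 similar
  R3 @ bar4.0: F4 above D4
  R7 @ bar4.0: F4->B3 leap 6st
  R8 @ bar4.0: penult P8 not 3rd/6th
  R3 @ bar4.1: F4 above D4
  R3 @ bar4.2: F4 above D4
  R3 @ bar4.3: F4 above D4
  R2 @ bar5.0: B3/F4 TT -> C4/G4 P5 similar
  R3 @ bar5.0: G4 above E4
  R3 @ bar5.1: G4 above E4
  R3 @ bar5.2: G4 above E4
  R3 @ bar5.3: G4 above E4
  R6 @ bar5.3: closes on M3

No (36 violations)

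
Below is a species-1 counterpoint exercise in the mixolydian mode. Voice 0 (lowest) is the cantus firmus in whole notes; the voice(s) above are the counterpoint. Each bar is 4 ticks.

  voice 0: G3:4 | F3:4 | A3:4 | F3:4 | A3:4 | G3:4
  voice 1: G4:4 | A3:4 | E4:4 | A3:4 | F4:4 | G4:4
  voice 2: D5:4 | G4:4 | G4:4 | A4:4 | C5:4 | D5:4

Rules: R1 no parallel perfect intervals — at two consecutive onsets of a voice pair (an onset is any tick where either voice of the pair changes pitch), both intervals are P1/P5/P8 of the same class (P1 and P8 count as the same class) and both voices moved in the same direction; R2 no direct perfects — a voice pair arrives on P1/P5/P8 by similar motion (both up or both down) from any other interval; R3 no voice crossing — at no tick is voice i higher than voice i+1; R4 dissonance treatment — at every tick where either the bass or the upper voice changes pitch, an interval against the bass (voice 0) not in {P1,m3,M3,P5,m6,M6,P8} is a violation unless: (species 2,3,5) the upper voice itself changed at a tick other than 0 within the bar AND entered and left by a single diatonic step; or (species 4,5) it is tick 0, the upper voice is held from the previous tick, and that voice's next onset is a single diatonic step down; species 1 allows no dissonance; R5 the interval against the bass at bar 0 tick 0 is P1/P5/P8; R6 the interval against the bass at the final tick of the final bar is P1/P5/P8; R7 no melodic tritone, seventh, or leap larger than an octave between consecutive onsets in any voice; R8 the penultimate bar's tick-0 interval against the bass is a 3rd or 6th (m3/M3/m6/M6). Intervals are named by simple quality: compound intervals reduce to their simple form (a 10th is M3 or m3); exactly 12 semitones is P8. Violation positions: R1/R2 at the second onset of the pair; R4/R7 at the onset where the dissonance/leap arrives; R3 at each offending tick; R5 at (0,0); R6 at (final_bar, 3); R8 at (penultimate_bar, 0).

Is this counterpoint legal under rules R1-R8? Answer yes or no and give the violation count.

No (6 violations)

bar 0: v0=G3 v1=G4 v2=D5 (P5)
bar 1: v0=F3 v1=A3 v2=G4 (M2)
bar 2: v0=A3 v1=E4 v2=G4 (m7)
bar 3: v0=F3 v1=A3 v2=A4 (M3)
bar 4: v0=A3 v1=F4 v2=C5 (m3)
bar 5: v0=G3 v1=G4 v2=D5 (P5)
  R4 @ bar1.0: F3/G4 M2 untreated
  R7 @ bar1.0: G4->A3 leap 10st
  R2 @ bar2.0: F3/A3 M3 -> A3/E4 P5 similar
  R4 @ bar2.0: A3/G4 m7 untreated
  R2 @ bar4.0: A3/A4 P8 -> F4/C5 P5 similar
  R1 @ bar5.0: F4/C5 P5 -> G4/D5 P5 similar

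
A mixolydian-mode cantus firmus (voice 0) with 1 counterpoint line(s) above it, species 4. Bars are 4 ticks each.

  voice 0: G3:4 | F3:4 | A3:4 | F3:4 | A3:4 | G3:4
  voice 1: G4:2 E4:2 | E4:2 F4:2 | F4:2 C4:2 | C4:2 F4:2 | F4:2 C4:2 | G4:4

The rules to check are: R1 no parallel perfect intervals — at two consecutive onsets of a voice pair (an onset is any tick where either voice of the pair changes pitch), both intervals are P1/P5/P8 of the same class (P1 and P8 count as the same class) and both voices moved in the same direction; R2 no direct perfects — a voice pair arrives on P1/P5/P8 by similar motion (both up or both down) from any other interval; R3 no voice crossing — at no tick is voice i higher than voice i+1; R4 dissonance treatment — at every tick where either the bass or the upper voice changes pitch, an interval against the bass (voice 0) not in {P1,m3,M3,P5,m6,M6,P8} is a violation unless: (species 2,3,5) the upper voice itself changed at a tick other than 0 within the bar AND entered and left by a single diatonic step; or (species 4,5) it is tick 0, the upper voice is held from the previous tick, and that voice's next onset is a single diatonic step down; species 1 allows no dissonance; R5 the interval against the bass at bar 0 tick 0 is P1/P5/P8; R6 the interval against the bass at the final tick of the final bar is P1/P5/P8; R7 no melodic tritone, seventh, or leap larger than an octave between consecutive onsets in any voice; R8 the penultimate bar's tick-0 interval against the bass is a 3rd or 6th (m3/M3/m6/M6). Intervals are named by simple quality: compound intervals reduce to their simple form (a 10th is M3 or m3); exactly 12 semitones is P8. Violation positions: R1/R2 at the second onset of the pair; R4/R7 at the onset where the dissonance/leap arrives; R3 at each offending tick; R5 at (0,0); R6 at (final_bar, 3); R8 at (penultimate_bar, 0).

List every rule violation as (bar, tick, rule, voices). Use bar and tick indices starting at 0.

(1, 0, R4, (0, 1))

bar 0: v0=G3 v1=G4 downbeat P8
bar 1: v0=F3 v1=E4 downbeat M7
bar 2: v0=A3 v1=F4 downbeat m6
bar 3: v0=F3 v1=C4 downbeat P5
bar 4: v0=A3 v1=F4 downbeat m6
bar 5: v0=G3 v1=G4 downbeat P8
  -> R4 @ bar 1 tick 0 v(0, 1): F3/E4 M7 untreated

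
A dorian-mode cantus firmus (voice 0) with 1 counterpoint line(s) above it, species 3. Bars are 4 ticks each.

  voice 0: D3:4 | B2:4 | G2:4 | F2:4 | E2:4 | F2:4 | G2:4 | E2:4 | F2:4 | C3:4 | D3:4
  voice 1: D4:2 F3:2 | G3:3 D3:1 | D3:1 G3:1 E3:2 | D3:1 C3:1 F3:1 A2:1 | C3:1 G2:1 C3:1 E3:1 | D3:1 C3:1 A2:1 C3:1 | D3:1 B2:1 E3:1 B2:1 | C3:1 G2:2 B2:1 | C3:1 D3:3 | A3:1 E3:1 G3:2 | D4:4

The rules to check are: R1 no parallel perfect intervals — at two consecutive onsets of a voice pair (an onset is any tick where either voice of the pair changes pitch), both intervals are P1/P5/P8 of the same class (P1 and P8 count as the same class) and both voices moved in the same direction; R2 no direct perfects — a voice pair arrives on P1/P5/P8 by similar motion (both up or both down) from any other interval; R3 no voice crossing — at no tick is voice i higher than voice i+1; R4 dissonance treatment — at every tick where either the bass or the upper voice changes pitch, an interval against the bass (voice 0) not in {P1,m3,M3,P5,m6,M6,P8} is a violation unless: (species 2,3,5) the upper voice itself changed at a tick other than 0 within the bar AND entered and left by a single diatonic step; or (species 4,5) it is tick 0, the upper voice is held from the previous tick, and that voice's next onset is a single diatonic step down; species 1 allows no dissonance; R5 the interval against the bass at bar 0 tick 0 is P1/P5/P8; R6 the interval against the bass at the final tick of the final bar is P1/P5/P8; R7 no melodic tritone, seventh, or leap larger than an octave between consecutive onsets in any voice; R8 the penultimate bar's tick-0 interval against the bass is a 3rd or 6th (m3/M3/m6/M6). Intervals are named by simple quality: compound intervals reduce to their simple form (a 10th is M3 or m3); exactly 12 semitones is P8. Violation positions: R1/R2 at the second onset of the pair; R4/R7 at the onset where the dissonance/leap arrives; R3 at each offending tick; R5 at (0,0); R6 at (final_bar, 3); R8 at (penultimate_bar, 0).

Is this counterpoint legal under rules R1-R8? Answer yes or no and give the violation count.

No (3 violations)

bar 0: v0=D3 v1=D4 (P8)
bar 1: v0=B2 v1=G3 (m6)
bar 2: v0=G2 v1=D3 (P5)
bar 3: v0=F2 v1=D3 (M6)
bar 4: v0=E2 v1=C3 (m6)
bar 5: v0=F2 v1=D3 (M6)
bar 6: v0=G2 v1=D3 (P5)
bar 7: v0=E2 v1=C3 (m6)
bar 8: v0=F2 v1=C3 (P5)
bar 9: v0=C3 v1=A3 (M6)
bar 10: v0=D3 v1=D4 (P8)
  R1 @ bar6.0: F2/C3 P5 -> G2/D3 P5 similar
  R1 @ bar8.0: E2/B2 P5 -> F2/C3 P5 similar
  R2 @ bar10.0: C3/G3 P5 -> D3/D4 P8 similar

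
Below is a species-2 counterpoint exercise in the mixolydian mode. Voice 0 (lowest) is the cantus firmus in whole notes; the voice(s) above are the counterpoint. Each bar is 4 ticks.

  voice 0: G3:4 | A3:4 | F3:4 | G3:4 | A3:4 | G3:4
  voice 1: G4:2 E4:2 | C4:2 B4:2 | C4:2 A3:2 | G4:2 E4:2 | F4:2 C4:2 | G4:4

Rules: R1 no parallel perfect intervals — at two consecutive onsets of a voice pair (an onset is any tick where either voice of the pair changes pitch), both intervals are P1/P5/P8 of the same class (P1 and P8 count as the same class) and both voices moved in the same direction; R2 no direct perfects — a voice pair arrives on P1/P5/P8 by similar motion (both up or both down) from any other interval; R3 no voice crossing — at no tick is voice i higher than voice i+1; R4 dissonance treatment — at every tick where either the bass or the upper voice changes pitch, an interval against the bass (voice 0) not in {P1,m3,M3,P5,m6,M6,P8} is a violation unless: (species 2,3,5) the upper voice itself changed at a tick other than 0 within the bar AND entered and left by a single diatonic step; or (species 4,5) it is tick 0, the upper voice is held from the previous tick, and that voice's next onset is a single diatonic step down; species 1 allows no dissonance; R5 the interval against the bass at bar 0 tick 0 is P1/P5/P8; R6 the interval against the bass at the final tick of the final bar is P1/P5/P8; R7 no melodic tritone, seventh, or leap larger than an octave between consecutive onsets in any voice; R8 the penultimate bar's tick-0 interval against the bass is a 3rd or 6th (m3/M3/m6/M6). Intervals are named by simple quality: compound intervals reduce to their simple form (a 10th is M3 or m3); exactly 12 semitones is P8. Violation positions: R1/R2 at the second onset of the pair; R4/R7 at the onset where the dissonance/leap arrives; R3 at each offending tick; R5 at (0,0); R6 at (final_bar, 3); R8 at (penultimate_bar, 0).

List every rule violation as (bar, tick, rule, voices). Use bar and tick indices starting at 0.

(1, 2, R4, (0, 1))
(1, 2, R7, (1,))
(2, 0, R2, (0, 1))
(2, 0, R7, (1,))
(3, 0, R2, (0, 1))
(3, 0, R7, (1,))

bar 0: v0=G3 v1=G4 downbeat P8
bar 1: v0=A3 v1=C4 downbeat m3
bar 2: v0=F3 v1=C4 downbeat P5
bar 3: v0=G3 v1=G4 downbeat P8
bar 4: v0=A3 v1=F4 downbeat m6
bar 5: v0=G3 v1=G4 downbeat P8
  -> R4 @ bar 1 tick 2 v(0, 1): A3/B4 M2 untreated
  -> R7 @ bar 1 tick 2 v(1,): C4->B4 leap 11st
  -> R2 @ bar 2 tick 0 v(0, 1): A3/B4 M2 -> F3/C4 P5 similar
  -> R7 @ bar 2 tick 0 v(1,): B4->C4 leap 11st
  -> R2 @ bar 3 tick 0 v(0, 1): F3/A3 M3 -> G3/G4 P8 similar
  -> R7 @ bar 3 tick 0 v(1,): A3->G4 leap 10st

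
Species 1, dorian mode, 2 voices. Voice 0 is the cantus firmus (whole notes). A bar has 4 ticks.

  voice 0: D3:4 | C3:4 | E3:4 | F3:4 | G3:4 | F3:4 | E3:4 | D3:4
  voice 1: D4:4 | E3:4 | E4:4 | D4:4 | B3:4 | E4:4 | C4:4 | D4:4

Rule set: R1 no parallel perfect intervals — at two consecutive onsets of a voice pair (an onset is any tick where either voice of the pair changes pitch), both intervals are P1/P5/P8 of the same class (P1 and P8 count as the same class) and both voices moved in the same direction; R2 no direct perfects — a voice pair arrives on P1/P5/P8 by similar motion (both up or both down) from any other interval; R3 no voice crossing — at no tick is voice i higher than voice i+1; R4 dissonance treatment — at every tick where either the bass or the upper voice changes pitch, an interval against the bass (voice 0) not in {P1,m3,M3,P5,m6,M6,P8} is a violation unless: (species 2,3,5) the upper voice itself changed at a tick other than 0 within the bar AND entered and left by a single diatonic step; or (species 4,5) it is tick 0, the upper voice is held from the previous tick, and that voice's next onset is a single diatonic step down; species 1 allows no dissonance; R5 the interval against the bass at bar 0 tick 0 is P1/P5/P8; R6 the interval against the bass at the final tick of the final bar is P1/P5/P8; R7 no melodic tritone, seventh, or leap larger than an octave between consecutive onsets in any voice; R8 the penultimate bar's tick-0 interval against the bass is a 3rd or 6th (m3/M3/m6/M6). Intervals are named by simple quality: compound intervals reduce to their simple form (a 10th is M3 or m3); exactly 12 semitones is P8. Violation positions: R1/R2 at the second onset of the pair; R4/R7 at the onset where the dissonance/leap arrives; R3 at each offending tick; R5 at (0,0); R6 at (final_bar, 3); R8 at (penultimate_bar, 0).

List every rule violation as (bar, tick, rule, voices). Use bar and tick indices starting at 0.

(1, 0, R7, (1,))
(2, 0, R2, (0, 1))
(5, 0, R4, (0, 1))

bar 0: v0=D3 v1=D4 downbeat P8
bar 1: v0=C3 v1=E3 downbeat M3
bar 2: v0=E3 v1=E4 downbeat P8
bar 3: v0=F3 v1=D4 downbeat M6
bar 4: v0=G3 v1=B3 downbeat M3
bar 5: v0=F3 v1=E4 downbeat M7
bar 6: v0=E3 v1=C4 downbeat m6
bar 7: v0=D3 v1=D4 downbeat P8
  -> R7 @ bar 1 tick 0 v(1,): D4->E3 leap 10st
  -> R2 @ bar 2 tick 0 v(0, 1): C3/E3 M3 -> E3/E4 P8 similar
  -> R4 @ bar 5 tick 0 v(0, 1): F3/E4 M7 untreated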